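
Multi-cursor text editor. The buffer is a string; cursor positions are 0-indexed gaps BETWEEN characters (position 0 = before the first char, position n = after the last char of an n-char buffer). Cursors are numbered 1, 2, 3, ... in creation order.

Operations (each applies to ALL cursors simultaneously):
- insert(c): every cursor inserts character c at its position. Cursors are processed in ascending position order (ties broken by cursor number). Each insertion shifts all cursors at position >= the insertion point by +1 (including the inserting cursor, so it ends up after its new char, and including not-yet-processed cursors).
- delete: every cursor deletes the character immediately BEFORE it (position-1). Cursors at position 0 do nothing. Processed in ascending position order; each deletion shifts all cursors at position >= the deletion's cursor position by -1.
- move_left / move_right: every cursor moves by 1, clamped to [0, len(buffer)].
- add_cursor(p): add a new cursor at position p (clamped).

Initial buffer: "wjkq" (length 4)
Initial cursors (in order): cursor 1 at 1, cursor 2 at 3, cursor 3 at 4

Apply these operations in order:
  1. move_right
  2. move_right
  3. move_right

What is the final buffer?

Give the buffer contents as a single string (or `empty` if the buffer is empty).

After op 1 (move_right): buffer="wjkq" (len 4), cursors c1@2 c2@4 c3@4, authorship ....
After op 2 (move_right): buffer="wjkq" (len 4), cursors c1@3 c2@4 c3@4, authorship ....
After op 3 (move_right): buffer="wjkq" (len 4), cursors c1@4 c2@4 c3@4, authorship ....

Answer: wjkq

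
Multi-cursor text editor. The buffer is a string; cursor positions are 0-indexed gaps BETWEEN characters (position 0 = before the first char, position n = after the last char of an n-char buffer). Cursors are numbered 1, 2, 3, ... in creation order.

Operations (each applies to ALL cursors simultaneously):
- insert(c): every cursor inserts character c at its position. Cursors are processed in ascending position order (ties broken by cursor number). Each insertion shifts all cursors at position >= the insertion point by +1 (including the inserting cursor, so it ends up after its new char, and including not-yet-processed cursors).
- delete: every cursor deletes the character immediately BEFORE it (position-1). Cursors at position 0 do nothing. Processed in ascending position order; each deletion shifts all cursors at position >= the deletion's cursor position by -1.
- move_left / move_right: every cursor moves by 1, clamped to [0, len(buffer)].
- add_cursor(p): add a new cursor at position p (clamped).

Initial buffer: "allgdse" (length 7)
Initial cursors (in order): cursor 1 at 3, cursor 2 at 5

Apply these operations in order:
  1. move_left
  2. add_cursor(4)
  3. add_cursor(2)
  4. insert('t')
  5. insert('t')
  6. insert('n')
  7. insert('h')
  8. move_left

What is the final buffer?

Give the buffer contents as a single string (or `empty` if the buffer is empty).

Answer: alttttnnhhlgttttnnhhdse

Derivation:
After op 1 (move_left): buffer="allgdse" (len 7), cursors c1@2 c2@4, authorship .......
After op 2 (add_cursor(4)): buffer="allgdse" (len 7), cursors c1@2 c2@4 c3@4, authorship .......
After op 3 (add_cursor(2)): buffer="allgdse" (len 7), cursors c1@2 c4@2 c2@4 c3@4, authorship .......
After op 4 (insert('t')): buffer="alttlgttdse" (len 11), cursors c1@4 c4@4 c2@8 c3@8, authorship ..14..23...
After op 5 (insert('t')): buffer="alttttlgttttdse" (len 15), cursors c1@6 c4@6 c2@12 c3@12, authorship ..1414..2323...
After op 6 (insert('n')): buffer="alttttnnlgttttnndse" (len 19), cursors c1@8 c4@8 c2@16 c3@16, authorship ..141414..232323...
After op 7 (insert('h')): buffer="alttttnnhhlgttttnnhhdse" (len 23), cursors c1@10 c4@10 c2@20 c3@20, authorship ..14141414..23232323...
After op 8 (move_left): buffer="alttttnnhhlgttttnnhhdse" (len 23), cursors c1@9 c4@9 c2@19 c3@19, authorship ..14141414..23232323...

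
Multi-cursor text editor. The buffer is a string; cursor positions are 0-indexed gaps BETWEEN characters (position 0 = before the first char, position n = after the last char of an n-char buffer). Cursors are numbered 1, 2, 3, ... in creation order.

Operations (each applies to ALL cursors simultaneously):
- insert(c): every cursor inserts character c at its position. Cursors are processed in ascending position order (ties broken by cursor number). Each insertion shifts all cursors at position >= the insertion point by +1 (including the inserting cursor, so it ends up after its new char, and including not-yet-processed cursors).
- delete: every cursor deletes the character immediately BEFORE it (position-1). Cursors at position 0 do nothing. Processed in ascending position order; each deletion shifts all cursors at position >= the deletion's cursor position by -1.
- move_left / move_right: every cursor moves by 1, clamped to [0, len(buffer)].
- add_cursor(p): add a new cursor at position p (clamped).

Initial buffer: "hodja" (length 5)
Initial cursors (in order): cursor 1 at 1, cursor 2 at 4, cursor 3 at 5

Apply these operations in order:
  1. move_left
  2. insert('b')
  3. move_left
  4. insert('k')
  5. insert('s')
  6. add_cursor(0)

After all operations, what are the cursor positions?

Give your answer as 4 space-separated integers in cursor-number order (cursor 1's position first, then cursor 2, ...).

After op 1 (move_left): buffer="hodja" (len 5), cursors c1@0 c2@3 c3@4, authorship .....
After op 2 (insert('b')): buffer="bhodbjba" (len 8), cursors c1@1 c2@5 c3@7, authorship 1...2.3.
After op 3 (move_left): buffer="bhodbjba" (len 8), cursors c1@0 c2@4 c3@6, authorship 1...2.3.
After op 4 (insert('k')): buffer="kbhodkbjkba" (len 11), cursors c1@1 c2@6 c3@9, authorship 11...22.33.
After op 5 (insert('s')): buffer="ksbhodksbjksba" (len 14), cursors c1@2 c2@8 c3@12, authorship 111...222.333.
After op 6 (add_cursor(0)): buffer="ksbhodksbjksba" (len 14), cursors c4@0 c1@2 c2@8 c3@12, authorship 111...222.333.

Answer: 2 8 12 0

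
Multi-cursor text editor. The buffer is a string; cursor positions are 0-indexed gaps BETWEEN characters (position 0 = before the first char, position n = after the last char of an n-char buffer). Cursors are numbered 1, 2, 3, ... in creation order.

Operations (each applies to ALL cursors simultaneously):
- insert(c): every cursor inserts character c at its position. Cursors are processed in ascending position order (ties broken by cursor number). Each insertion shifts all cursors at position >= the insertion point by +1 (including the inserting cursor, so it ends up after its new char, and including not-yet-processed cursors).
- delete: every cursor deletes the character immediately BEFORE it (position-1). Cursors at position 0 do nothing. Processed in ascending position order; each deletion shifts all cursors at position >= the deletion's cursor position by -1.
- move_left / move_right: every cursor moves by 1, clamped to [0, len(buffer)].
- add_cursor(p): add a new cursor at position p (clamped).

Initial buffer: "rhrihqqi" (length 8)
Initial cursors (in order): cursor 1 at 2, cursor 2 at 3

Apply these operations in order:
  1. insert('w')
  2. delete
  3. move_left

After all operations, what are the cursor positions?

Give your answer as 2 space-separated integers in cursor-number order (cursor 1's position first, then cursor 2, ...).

After op 1 (insert('w')): buffer="rhwrwihqqi" (len 10), cursors c1@3 c2@5, authorship ..1.2.....
After op 2 (delete): buffer="rhrihqqi" (len 8), cursors c1@2 c2@3, authorship ........
After op 3 (move_left): buffer="rhrihqqi" (len 8), cursors c1@1 c2@2, authorship ........

Answer: 1 2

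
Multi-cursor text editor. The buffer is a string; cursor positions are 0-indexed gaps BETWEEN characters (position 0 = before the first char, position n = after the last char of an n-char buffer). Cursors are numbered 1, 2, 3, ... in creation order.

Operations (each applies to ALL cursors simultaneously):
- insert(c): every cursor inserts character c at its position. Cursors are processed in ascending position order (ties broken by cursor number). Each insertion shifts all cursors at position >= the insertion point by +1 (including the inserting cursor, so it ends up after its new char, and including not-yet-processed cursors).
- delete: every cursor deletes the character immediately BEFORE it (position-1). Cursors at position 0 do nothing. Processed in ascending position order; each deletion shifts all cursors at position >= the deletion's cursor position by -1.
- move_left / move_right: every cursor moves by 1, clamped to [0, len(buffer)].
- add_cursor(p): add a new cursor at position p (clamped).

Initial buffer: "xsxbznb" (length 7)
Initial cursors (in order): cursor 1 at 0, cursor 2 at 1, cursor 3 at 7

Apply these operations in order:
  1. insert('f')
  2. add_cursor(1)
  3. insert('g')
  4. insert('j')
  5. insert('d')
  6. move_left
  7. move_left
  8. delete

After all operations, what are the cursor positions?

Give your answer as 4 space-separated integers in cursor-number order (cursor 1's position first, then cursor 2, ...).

Answer: 3 7 16 3

Derivation:
After op 1 (insert('f')): buffer="fxfsxbznbf" (len 10), cursors c1@1 c2@3 c3@10, authorship 1.2......3
After op 2 (add_cursor(1)): buffer="fxfsxbznbf" (len 10), cursors c1@1 c4@1 c2@3 c3@10, authorship 1.2......3
After op 3 (insert('g')): buffer="fggxfgsxbznbfg" (len 14), cursors c1@3 c4@3 c2@6 c3@14, authorship 114.22......33
After op 4 (insert('j')): buffer="fggjjxfgjsxbznbfgj" (len 18), cursors c1@5 c4@5 c2@9 c3@18, authorship 11414.222......333
After op 5 (insert('d')): buffer="fggjjddxfgjdsxbznbfgjd" (len 22), cursors c1@7 c4@7 c2@12 c3@22, authorship 1141414.2222......3333
After op 6 (move_left): buffer="fggjjddxfgjdsxbznbfgjd" (len 22), cursors c1@6 c4@6 c2@11 c3@21, authorship 1141414.2222......3333
After op 7 (move_left): buffer="fggjjddxfgjdsxbznbfgjd" (len 22), cursors c1@5 c4@5 c2@10 c3@20, authorship 1141414.2222......3333
After op 8 (delete): buffer="fggddxfjdsxbznbfjd" (len 18), cursors c1@3 c4@3 c2@7 c3@16, authorship 11414.222......333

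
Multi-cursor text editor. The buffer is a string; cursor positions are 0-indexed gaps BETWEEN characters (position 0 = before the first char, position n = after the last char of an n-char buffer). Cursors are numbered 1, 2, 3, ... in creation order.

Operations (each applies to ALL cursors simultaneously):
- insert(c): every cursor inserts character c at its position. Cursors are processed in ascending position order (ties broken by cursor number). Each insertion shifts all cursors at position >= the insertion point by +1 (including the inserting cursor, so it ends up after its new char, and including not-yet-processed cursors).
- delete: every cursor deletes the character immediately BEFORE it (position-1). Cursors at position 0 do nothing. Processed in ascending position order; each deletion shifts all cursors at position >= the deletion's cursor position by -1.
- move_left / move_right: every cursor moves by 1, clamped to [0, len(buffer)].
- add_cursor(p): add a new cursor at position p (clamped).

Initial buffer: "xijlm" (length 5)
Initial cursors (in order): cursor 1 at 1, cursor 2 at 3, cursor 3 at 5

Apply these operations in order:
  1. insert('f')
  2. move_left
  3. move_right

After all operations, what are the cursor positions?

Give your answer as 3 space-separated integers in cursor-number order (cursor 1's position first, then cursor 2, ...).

Answer: 2 5 8

Derivation:
After op 1 (insert('f')): buffer="xfijflmf" (len 8), cursors c1@2 c2@5 c3@8, authorship .1..2..3
After op 2 (move_left): buffer="xfijflmf" (len 8), cursors c1@1 c2@4 c3@7, authorship .1..2..3
After op 3 (move_right): buffer="xfijflmf" (len 8), cursors c1@2 c2@5 c3@8, authorship .1..2..3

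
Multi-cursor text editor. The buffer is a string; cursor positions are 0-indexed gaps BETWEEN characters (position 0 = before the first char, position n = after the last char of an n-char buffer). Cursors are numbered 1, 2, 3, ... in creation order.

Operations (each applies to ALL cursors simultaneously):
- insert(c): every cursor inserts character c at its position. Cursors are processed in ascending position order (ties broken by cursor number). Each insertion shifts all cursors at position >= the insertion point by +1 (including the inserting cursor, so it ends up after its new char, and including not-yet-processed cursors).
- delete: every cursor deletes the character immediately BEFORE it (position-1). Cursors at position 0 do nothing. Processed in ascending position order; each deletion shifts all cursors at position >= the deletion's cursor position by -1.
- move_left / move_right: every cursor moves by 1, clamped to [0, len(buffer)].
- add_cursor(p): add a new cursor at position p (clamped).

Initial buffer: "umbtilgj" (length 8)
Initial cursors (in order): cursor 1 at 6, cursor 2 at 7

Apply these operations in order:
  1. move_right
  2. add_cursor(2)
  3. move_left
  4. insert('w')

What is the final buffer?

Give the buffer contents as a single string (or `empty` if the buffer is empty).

After op 1 (move_right): buffer="umbtilgj" (len 8), cursors c1@7 c2@8, authorship ........
After op 2 (add_cursor(2)): buffer="umbtilgj" (len 8), cursors c3@2 c1@7 c2@8, authorship ........
After op 3 (move_left): buffer="umbtilgj" (len 8), cursors c3@1 c1@6 c2@7, authorship ........
After op 4 (insert('w')): buffer="uwmbtilwgwj" (len 11), cursors c3@2 c1@8 c2@10, authorship .3.....1.2.

Answer: uwmbtilwgwj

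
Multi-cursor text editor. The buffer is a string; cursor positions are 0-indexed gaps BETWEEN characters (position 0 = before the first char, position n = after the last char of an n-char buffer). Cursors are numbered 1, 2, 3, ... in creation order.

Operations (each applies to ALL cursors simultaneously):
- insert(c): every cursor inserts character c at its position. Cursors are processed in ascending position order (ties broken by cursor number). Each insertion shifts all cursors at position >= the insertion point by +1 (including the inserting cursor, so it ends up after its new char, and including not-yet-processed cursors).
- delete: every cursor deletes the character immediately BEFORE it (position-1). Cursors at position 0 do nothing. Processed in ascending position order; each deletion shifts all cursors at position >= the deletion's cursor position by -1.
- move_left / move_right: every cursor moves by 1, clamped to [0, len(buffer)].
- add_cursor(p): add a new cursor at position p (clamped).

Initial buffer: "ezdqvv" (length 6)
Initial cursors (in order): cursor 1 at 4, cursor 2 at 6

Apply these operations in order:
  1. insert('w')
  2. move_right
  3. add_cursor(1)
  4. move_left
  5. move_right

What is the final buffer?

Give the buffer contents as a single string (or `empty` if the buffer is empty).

After op 1 (insert('w')): buffer="ezdqwvvw" (len 8), cursors c1@5 c2@8, authorship ....1..2
After op 2 (move_right): buffer="ezdqwvvw" (len 8), cursors c1@6 c2@8, authorship ....1..2
After op 3 (add_cursor(1)): buffer="ezdqwvvw" (len 8), cursors c3@1 c1@6 c2@8, authorship ....1..2
After op 4 (move_left): buffer="ezdqwvvw" (len 8), cursors c3@0 c1@5 c2@7, authorship ....1..2
After op 5 (move_right): buffer="ezdqwvvw" (len 8), cursors c3@1 c1@6 c2@8, authorship ....1..2

Answer: ezdqwvvw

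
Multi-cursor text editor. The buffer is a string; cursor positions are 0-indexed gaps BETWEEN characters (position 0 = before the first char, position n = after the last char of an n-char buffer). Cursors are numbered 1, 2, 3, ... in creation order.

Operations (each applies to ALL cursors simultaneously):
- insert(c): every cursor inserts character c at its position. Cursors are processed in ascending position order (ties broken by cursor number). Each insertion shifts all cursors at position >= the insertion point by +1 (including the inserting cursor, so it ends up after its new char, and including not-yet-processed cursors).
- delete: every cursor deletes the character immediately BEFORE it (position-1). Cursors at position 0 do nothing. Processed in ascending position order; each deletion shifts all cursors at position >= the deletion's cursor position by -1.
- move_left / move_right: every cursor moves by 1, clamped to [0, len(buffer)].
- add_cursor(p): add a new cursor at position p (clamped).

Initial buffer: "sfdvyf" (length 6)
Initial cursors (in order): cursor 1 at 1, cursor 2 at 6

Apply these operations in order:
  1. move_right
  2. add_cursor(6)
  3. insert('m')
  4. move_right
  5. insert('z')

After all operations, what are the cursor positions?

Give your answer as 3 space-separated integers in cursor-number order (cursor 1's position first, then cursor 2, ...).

Answer: 5 12 12

Derivation:
After op 1 (move_right): buffer="sfdvyf" (len 6), cursors c1@2 c2@6, authorship ......
After op 2 (add_cursor(6)): buffer="sfdvyf" (len 6), cursors c1@2 c2@6 c3@6, authorship ......
After op 3 (insert('m')): buffer="sfmdvyfmm" (len 9), cursors c1@3 c2@9 c3@9, authorship ..1....23
After op 4 (move_right): buffer="sfmdvyfmm" (len 9), cursors c1@4 c2@9 c3@9, authorship ..1....23
After op 5 (insert('z')): buffer="sfmdzvyfmmzz" (len 12), cursors c1@5 c2@12 c3@12, authorship ..1.1...2323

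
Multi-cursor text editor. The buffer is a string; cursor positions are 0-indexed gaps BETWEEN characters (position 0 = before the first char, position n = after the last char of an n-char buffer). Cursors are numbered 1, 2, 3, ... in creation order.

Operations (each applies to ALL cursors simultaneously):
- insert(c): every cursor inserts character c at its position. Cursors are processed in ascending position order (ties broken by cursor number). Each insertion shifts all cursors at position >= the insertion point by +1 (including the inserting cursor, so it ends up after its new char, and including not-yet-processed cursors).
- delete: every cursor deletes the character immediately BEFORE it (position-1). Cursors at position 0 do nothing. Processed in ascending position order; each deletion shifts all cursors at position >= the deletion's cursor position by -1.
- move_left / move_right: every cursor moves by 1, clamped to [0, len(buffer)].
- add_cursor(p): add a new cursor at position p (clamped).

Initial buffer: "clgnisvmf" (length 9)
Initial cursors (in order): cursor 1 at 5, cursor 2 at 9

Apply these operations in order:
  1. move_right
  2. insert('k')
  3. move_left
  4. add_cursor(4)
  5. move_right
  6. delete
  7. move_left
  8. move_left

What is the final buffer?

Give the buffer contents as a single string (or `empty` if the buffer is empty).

Answer: clgnsvmf

Derivation:
After op 1 (move_right): buffer="clgnisvmf" (len 9), cursors c1@6 c2@9, authorship .........
After op 2 (insert('k')): buffer="clgniskvmfk" (len 11), cursors c1@7 c2@11, authorship ......1...2
After op 3 (move_left): buffer="clgniskvmfk" (len 11), cursors c1@6 c2@10, authorship ......1...2
After op 4 (add_cursor(4)): buffer="clgniskvmfk" (len 11), cursors c3@4 c1@6 c2@10, authorship ......1...2
After op 5 (move_right): buffer="clgniskvmfk" (len 11), cursors c3@5 c1@7 c2@11, authorship ......1...2
After op 6 (delete): buffer="clgnsvmf" (len 8), cursors c3@4 c1@5 c2@8, authorship ........
After op 7 (move_left): buffer="clgnsvmf" (len 8), cursors c3@3 c1@4 c2@7, authorship ........
After op 8 (move_left): buffer="clgnsvmf" (len 8), cursors c3@2 c1@3 c2@6, authorship ........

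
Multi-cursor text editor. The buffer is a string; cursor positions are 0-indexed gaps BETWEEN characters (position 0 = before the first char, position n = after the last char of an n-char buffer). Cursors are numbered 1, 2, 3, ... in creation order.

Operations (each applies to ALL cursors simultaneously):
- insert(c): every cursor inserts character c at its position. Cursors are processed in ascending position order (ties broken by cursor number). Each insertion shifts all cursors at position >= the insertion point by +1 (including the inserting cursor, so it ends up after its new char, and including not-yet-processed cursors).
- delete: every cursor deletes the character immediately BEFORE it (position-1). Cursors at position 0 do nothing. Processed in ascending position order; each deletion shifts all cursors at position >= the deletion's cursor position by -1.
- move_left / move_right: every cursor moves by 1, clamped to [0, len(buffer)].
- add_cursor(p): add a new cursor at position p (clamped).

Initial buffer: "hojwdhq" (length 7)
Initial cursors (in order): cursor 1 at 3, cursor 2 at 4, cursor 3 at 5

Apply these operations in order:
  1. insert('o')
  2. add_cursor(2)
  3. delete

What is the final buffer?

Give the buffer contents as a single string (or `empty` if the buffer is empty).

Answer: hjwdhq

Derivation:
After op 1 (insert('o')): buffer="hojowodohq" (len 10), cursors c1@4 c2@6 c3@8, authorship ...1.2.3..
After op 2 (add_cursor(2)): buffer="hojowodohq" (len 10), cursors c4@2 c1@4 c2@6 c3@8, authorship ...1.2.3..
After op 3 (delete): buffer="hjwdhq" (len 6), cursors c4@1 c1@2 c2@3 c3@4, authorship ......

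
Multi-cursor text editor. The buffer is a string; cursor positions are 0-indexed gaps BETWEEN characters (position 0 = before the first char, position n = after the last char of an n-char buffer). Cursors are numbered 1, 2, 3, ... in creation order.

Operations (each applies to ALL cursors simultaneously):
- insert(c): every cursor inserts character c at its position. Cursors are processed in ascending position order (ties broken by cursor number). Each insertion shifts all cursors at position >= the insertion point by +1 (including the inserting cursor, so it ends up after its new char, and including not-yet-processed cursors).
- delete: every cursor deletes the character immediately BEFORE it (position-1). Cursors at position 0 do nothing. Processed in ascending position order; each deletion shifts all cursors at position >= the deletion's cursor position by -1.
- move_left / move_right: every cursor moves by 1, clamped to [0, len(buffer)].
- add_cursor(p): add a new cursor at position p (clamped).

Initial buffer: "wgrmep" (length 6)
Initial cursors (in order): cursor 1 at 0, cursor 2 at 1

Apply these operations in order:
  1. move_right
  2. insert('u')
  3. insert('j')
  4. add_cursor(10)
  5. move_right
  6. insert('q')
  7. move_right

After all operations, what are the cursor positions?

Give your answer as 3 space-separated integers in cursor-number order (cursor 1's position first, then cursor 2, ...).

Answer: 6 10 13

Derivation:
After op 1 (move_right): buffer="wgrmep" (len 6), cursors c1@1 c2@2, authorship ......
After op 2 (insert('u')): buffer="wugurmep" (len 8), cursors c1@2 c2@4, authorship .1.2....
After op 3 (insert('j')): buffer="wujgujrmep" (len 10), cursors c1@3 c2@6, authorship .11.22....
After op 4 (add_cursor(10)): buffer="wujgujrmep" (len 10), cursors c1@3 c2@6 c3@10, authorship .11.22....
After op 5 (move_right): buffer="wujgujrmep" (len 10), cursors c1@4 c2@7 c3@10, authorship .11.22....
After op 6 (insert('q')): buffer="wujgqujrqmepq" (len 13), cursors c1@5 c2@9 c3@13, authorship .11.122.2...3
After op 7 (move_right): buffer="wujgqujrqmepq" (len 13), cursors c1@6 c2@10 c3@13, authorship .11.122.2...3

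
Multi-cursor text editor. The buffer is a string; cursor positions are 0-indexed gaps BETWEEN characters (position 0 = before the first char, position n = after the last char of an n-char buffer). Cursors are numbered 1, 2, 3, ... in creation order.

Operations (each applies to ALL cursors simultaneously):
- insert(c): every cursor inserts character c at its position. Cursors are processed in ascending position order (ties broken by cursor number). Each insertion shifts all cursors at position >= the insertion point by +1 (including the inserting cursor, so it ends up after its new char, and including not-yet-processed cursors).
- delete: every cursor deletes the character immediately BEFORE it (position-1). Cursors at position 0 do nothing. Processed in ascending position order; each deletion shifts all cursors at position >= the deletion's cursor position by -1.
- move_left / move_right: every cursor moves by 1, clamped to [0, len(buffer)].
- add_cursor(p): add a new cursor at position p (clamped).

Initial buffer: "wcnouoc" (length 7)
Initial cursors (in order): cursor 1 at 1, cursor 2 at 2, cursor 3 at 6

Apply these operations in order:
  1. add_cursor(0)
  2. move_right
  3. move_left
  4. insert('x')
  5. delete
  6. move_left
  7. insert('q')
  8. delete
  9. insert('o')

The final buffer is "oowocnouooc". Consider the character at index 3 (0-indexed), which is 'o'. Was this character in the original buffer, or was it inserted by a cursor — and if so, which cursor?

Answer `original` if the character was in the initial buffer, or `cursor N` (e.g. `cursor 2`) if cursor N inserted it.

Answer: cursor 2

Derivation:
After op 1 (add_cursor(0)): buffer="wcnouoc" (len 7), cursors c4@0 c1@1 c2@2 c3@6, authorship .......
After op 2 (move_right): buffer="wcnouoc" (len 7), cursors c4@1 c1@2 c2@3 c3@7, authorship .......
After op 3 (move_left): buffer="wcnouoc" (len 7), cursors c4@0 c1@1 c2@2 c3@6, authorship .......
After op 4 (insert('x')): buffer="xwxcxnouoxc" (len 11), cursors c4@1 c1@3 c2@5 c3@10, authorship 4.1.2....3.
After op 5 (delete): buffer="wcnouoc" (len 7), cursors c4@0 c1@1 c2@2 c3@6, authorship .......
After op 6 (move_left): buffer="wcnouoc" (len 7), cursors c1@0 c4@0 c2@1 c3@5, authorship .......
After op 7 (insert('q')): buffer="qqwqcnouqoc" (len 11), cursors c1@2 c4@2 c2@4 c3@9, authorship 14.2....3..
After op 8 (delete): buffer="wcnouoc" (len 7), cursors c1@0 c4@0 c2@1 c3@5, authorship .......
After op 9 (insert('o')): buffer="oowocnouooc" (len 11), cursors c1@2 c4@2 c2@4 c3@9, authorship 14.2....3..
Authorship (.=original, N=cursor N): 1 4 . 2 . . . . 3 . .
Index 3: author = 2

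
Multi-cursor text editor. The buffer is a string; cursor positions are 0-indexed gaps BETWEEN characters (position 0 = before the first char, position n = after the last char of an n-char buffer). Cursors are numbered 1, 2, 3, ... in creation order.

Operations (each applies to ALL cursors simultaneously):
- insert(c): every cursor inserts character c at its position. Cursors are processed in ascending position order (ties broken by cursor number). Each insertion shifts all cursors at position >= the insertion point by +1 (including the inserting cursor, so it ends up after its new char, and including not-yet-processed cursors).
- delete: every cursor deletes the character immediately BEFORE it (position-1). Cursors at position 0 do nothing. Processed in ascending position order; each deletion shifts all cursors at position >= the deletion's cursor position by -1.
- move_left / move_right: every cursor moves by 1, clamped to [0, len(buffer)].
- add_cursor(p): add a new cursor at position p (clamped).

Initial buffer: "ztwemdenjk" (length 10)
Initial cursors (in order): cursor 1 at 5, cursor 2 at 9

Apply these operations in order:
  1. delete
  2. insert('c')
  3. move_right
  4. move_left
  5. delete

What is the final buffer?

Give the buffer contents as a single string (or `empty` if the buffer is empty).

Answer: ztwedenk

Derivation:
After op 1 (delete): buffer="ztwedenk" (len 8), cursors c1@4 c2@7, authorship ........
After op 2 (insert('c')): buffer="ztwecdenck" (len 10), cursors c1@5 c2@9, authorship ....1...2.
After op 3 (move_right): buffer="ztwecdenck" (len 10), cursors c1@6 c2@10, authorship ....1...2.
After op 4 (move_left): buffer="ztwecdenck" (len 10), cursors c1@5 c2@9, authorship ....1...2.
After op 5 (delete): buffer="ztwedenk" (len 8), cursors c1@4 c2@7, authorship ........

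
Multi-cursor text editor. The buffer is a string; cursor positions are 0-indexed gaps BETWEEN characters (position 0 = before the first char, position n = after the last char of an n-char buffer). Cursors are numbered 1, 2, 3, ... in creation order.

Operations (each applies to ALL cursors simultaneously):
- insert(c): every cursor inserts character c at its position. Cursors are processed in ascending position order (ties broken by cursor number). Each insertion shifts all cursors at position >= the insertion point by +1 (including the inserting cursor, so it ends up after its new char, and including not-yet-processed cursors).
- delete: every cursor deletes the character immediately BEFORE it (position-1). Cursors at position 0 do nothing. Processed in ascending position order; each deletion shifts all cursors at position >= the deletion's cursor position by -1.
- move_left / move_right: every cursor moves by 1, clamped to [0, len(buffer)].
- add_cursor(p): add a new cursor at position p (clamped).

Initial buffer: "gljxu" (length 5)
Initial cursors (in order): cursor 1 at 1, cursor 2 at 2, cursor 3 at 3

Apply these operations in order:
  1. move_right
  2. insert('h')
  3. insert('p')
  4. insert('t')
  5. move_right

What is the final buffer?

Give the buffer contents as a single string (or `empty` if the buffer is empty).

After op 1 (move_right): buffer="gljxu" (len 5), cursors c1@2 c2@3 c3@4, authorship .....
After op 2 (insert('h')): buffer="glhjhxhu" (len 8), cursors c1@3 c2@5 c3@7, authorship ..1.2.3.
After op 3 (insert('p')): buffer="glhpjhpxhpu" (len 11), cursors c1@4 c2@7 c3@10, authorship ..11.22.33.
After op 4 (insert('t')): buffer="glhptjhptxhptu" (len 14), cursors c1@5 c2@9 c3@13, authorship ..111.222.333.
After op 5 (move_right): buffer="glhptjhptxhptu" (len 14), cursors c1@6 c2@10 c3@14, authorship ..111.222.333.

Answer: glhptjhptxhptu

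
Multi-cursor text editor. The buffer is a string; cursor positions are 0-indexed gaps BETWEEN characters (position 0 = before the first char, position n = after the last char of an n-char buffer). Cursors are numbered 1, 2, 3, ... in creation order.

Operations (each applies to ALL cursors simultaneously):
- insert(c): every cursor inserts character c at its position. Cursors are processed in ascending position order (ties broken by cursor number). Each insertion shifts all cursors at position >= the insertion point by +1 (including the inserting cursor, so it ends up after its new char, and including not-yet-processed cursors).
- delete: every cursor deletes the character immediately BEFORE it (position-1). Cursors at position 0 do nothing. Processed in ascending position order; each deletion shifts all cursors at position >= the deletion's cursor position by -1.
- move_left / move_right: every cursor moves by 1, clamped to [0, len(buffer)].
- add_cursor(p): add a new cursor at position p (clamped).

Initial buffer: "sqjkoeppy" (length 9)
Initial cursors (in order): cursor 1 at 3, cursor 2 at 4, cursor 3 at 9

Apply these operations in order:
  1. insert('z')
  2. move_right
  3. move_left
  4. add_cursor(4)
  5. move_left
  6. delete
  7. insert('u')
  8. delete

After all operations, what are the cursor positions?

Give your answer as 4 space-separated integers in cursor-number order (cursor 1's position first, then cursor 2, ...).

Answer: 1 2 6 1

Derivation:
After op 1 (insert('z')): buffer="sqjzkzoeppyz" (len 12), cursors c1@4 c2@6 c3@12, authorship ...1.2.....3
After op 2 (move_right): buffer="sqjzkzoeppyz" (len 12), cursors c1@5 c2@7 c3@12, authorship ...1.2.....3
After op 3 (move_left): buffer="sqjzkzoeppyz" (len 12), cursors c1@4 c2@6 c3@11, authorship ...1.2.....3
After op 4 (add_cursor(4)): buffer="sqjzkzoeppyz" (len 12), cursors c1@4 c4@4 c2@6 c3@11, authorship ...1.2.....3
After op 5 (move_left): buffer="sqjzkzoeppyz" (len 12), cursors c1@3 c4@3 c2@5 c3@10, authorship ...1.2.....3
After op 6 (delete): buffer="szzoepyz" (len 8), cursors c1@1 c4@1 c2@2 c3@6, authorship .12....3
After op 7 (insert('u')): buffer="suuzuzoepuyz" (len 12), cursors c1@3 c4@3 c2@5 c3@10, authorship .14122...3.3
After op 8 (delete): buffer="szzoepyz" (len 8), cursors c1@1 c4@1 c2@2 c3@6, authorship .12....3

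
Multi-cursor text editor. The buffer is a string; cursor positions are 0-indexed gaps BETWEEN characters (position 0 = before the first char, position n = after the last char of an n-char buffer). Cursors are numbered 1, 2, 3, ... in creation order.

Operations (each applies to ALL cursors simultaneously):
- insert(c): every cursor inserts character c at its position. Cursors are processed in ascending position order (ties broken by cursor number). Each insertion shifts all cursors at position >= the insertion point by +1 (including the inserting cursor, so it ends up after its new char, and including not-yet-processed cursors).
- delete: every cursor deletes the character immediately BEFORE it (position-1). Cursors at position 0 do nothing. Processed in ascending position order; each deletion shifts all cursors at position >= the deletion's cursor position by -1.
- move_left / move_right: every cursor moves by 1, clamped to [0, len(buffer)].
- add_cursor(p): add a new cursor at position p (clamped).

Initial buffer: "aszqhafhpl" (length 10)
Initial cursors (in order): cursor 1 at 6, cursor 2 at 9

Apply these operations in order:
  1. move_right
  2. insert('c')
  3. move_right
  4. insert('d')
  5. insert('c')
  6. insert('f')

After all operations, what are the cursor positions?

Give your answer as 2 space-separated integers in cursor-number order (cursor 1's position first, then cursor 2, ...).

After op 1 (move_right): buffer="aszqhafhpl" (len 10), cursors c1@7 c2@10, authorship ..........
After op 2 (insert('c')): buffer="aszqhafchplc" (len 12), cursors c1@8 c2@12, authorship .......1...2
After op 3 (move_right): buffer="aszqhafchplc" (len 12), cursors c1@9 c2@12, authorship .......1...2
After op 4 (insert('d')): buffer="aszqhafchdplcd" (len 14), cursors c1@10 c2@14, authorship .......1.1..22
After op 5 (insert('c')): buffer="aszqhafchdcplcdc" (len 16), cursors c1@11 c2@16, authorship .......1.11..222
After op 6 (insert('f')): buffer="aszqhafchdcfplcdcf" (len 18), cursors c1@12 c2@18, authorship .......1.111..2222

Answer: 12 18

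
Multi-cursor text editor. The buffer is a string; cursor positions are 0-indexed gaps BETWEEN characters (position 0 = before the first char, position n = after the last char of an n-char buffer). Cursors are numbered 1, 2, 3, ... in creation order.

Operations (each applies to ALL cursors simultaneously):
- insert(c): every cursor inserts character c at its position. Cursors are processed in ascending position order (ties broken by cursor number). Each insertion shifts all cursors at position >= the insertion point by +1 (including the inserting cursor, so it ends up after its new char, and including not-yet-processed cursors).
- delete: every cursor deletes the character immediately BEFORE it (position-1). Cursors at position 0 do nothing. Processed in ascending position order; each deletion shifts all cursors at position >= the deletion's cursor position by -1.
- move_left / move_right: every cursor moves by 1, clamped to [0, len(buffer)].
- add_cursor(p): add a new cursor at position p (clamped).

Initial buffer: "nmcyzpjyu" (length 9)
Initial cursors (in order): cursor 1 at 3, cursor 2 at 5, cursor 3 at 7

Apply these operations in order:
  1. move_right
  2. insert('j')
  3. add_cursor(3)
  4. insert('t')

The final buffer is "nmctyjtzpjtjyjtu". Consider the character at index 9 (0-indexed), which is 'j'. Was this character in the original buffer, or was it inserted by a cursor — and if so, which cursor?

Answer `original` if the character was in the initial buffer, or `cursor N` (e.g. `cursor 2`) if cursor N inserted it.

Answer: cursor 2

Derivation:
After op 1 (move_right): buffer="nmcyzpjyu" (len 9), cursors c1@4 c2@6 c3@8, authorship .........
After op 2 (insert('j')): buffer="nmcyjzpjjyju" (len 12), cursors c1@5 c2@8 c3@11, authorship ....1..2..3.
After op 3 (add_cursor(3)): buffer="nmcyjzpjjyju" (len 12), cursors c4@3 c1@5 c2@8 c3@11, authorship ....1..2..3.
After op 4 (insert('t')): buffer="nmctyjtzpjtjyjtu" (len 16), cursors c4@4 c1@7 c2@11 c3@15, authorship ...4.11..22..33.
Authorship (.=original, N=cursor N): . . . 4 . 1 1 . . 2 2 . . 3 3 .
Index 9: author = 2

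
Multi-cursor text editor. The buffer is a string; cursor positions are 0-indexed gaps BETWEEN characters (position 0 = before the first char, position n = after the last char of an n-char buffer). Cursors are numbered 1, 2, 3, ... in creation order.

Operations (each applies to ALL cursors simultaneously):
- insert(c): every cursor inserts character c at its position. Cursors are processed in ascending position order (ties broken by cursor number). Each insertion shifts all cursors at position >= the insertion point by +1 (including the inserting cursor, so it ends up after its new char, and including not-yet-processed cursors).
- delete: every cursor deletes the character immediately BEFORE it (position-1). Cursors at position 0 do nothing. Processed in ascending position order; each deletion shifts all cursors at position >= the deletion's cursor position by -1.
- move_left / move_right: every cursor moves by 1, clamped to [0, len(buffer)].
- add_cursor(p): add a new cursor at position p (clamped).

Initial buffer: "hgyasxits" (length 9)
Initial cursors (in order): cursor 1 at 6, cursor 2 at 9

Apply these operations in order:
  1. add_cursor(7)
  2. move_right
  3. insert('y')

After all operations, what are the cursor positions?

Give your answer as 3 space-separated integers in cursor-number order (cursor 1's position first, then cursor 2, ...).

After op 1 (add_cursor(7)): buffer="hgyasxits" (len 9), cursors c1@6 c3@7 c2@9, authorship .........
After op 2 (move_right): buffer="hgyasxits" (len 9), cursors c1@7 c3@8 c2@9, authorship .........
After op 3 (insert('y')): buffer="hgyasxiytysy" (len 12), cursors c1@8 c3@10 c2@12, authorship .......1.3.2

Answer: 8 12 10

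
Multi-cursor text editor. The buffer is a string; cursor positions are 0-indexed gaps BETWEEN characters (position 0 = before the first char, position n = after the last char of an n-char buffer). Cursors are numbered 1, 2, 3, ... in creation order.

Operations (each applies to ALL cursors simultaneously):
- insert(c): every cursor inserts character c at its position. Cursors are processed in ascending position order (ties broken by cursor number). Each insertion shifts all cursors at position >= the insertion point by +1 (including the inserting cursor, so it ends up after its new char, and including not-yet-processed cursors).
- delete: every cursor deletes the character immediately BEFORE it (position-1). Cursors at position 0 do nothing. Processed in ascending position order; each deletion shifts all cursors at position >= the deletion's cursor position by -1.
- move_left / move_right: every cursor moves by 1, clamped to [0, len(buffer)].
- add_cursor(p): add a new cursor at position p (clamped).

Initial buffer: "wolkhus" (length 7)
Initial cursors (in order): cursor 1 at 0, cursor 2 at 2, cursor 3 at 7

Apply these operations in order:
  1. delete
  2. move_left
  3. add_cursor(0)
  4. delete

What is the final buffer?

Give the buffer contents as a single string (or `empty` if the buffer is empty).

After op 1 (delete): buffer="wlkhu" (len 5), cursors c1@0 c2@1 c3@5, authorship .....
After op 2 (move_left): buffer="wlkhu" (len 5), cursors c1@0 c2@0 c3@4, authorship .....
After op 3 (add_cursor(0)): buffer="wlkhu" (len 5), cursors c1@0 c2@0 c4@0 c3@4, authorship .....
After op 4 (delete): buffer="wlku" (len 4), cursors c1@0 c2@0 c4@0 c3@3, authorship ....

Answer: wlku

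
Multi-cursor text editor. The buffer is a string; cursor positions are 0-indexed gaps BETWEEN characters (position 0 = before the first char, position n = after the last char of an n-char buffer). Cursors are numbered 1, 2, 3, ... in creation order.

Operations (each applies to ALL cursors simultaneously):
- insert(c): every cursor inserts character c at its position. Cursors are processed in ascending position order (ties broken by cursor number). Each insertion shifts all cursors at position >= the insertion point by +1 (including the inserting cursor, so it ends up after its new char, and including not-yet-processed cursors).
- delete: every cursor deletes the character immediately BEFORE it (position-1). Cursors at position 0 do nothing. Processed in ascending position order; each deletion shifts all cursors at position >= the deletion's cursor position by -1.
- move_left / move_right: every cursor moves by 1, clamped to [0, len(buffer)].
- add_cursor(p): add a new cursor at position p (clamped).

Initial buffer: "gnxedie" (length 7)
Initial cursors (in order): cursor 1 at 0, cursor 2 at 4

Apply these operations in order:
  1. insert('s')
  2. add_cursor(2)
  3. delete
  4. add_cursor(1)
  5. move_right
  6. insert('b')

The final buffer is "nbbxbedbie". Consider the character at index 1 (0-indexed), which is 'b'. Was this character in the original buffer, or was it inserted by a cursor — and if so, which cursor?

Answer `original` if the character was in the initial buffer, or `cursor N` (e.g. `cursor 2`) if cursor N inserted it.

After op 1 (insert('s')): buffer="sgnxesdie" (len 9), cursors c1@1 c2@6, authorship 1....2...
After op 2 (add_cursor(2)): buffer="sgnxesdie" (len 9), cursors c1@1 c3@2 c2@6, authorship 1....2...
After op 3 (delete): buffer="nxedie" (len 6), cursors c1@0 c3@0 c2@3, authorship ......
After op 4 (add_cursor(1)): buffer="nxedie" (len 6), cursors c1@0 c3@0 c4@1 c2@3, authorship ......
After op 5 (move_right): buffer="nxedie" (len 6), cursors c1@1 c3@1 c4@2 c2@4, authorship ......
After op 6 (insert('b')): buffer="nbbxbedbie" (len 10), cursors c1@3 c3@3 c4@5 c2@8, authorship .13.4..2..
Authorship (.=original, N=cursor N): . 1 3 . 4 . . 2 . .
Index 1: author = 1

Answer: cursor 1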